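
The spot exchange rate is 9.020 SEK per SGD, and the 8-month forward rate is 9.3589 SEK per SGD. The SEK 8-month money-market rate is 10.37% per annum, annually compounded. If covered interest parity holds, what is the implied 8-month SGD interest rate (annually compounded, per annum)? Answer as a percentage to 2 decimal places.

T = 8/12 years.
F/S = 9.3589/9.02 = 1.0375721 = (growth of SEK) / (growth of SGD).
SEK growth factor: (1 + 0.1037)^(8/12) = 1.0679904.
That pins the SGD growth at 1.0293168.
Annualise: 1.0293168^(12/8) − 1 = 0.044296 = 4.43%.

4.43%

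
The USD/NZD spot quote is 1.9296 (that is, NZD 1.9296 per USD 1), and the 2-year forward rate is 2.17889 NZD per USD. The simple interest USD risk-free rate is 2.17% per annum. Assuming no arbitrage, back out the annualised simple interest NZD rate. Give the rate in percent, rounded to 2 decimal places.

T = 2 years.
F/S = 2.17889/1.9296 = 1.1291926 = (growth of NZD) / (growth of USD).
The USD side grows by 1 + 0.0217×2 = 1.043400.
So the NZD growth factor = 1.1781996.
(1.1781996 − 1)/T = 0.089100, i.e. 8.91%.

8.91%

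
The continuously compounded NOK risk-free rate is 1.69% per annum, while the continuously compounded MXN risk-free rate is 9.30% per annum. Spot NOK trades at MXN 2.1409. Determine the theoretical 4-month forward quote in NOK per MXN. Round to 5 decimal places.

T = 4/12 years.
MXN growth factor: e^(0.0930×4/12) = 1.0314855.
NOK growth factor: e^(0.0169×4/12) = 1.0056492.
So F = 2.1409 × 1.0314855 / 1.0056492 = 2.195902 (MXN/NOK).
Invert for NOK per MXN: 1 / 2.195902 = 0.45539.

0.45539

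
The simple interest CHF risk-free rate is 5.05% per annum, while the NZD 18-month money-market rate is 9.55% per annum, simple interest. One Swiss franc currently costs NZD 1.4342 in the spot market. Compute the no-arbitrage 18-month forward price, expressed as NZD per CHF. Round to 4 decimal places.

1.5242

T = 18/12 years.
Growth of 1 NZD over T: 1 + 0.0955×18/12 = 1.143250.
CHF accumulates by 1 + 0.0505×18/12 = 1.075750.
Forward (NZD per CHF) = 1.4342 × 1.143250 / 1.075750 = 1.524192.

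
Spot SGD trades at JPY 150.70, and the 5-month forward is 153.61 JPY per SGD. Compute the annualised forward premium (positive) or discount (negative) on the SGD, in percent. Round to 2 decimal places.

+4.63%

T = 5/12 years.
Period premium: (153.61 − 150.7)/150.7 = 0.0193099.
Per annum: 0.0193099 / (5/12) = 0.046344 = 4.63%.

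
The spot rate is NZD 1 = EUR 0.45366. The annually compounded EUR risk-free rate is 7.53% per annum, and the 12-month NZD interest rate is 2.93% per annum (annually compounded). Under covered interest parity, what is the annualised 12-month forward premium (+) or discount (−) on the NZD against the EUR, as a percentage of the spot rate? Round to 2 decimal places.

T = 1 year.
F = S · g_EUR/g_NZD = 0.45366 × 1.075300/1.029300 = 0.47393432.
(F − S)/S ÷ T = (0.47393432 − 0.45366)/0.45366/1 = 0.044691 → 4.47%.

+4.47%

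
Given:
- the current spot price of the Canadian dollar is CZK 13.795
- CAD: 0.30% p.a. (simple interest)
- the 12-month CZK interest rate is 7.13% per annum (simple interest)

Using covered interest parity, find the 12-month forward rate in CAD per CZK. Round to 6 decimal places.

0.067868

T = 1 year.
CZK accumulates by 1 + 0.0713×1 = 1.071300.
CAD accumulates by 1 + 0.0030×1 = 1.003000.
CIP: F = S · (grow CZK)/(grow CAD) = 13.795 × 1.071300/1.003000 = 14.73438 CZK per CAD.
Invert for CAD per CZK: 1 / 14.73438 = 0.067868.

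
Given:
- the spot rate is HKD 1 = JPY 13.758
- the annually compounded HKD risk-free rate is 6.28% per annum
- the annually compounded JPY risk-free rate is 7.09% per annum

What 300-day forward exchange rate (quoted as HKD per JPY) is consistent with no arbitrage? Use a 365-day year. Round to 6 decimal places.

T = 300/365 years.
JPY accumulates by (1 + 0.0709)^(300/365) = 1.057916.
Growth of 1 HKD over T: (1 + 0.0628)^(300/365) = 1.0513347.
So F = 13.758 × 1.057916 / 1.0513347 = 13.84412 (JPY/HKD).
Invert for HKD per JPY: 1 / 13.84412 = 0.072233.

0.072233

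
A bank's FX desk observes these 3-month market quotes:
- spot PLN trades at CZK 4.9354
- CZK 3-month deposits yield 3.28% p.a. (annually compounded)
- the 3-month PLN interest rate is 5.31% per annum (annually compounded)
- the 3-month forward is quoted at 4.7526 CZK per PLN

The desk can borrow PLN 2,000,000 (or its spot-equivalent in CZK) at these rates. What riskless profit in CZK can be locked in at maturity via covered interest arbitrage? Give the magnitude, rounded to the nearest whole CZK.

T = 3/12 years.
Keep in PLN, deliver into the forward: 2,000,000·1.013018562·4.7526 = CZK 9,628,944.04.
Swap to CZK now, deposit: 2,000,000·4.9354·1.008101027 = CZK 9,950,763.62.
The quoted forward undervalues PLN, so borrow PLN, convert to CZK at spot, deposit the CZK at 3.28%, and buy PLN forward at 4.7526 to cover the loan.
Arbitrage profit = |9,628,944.04 − 9,950,763.62| = CZK 321,820.

CZK 321,820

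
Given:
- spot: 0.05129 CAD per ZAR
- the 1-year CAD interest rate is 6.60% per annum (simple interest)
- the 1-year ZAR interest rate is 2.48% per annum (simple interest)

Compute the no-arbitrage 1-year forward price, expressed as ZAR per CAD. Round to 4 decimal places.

T = 1 year.
Growth of 1 CAD over T: 1 + 0.0660×1 = 1.066000.
Growth of 1 ZAR over T: 1 + 0.0248×1 = 1.024800.
Forward (CAD per ZAR) = 0.05129 × 1.066000 / 1.024800 = 0.053352010.
Invert for ZAR per CAD: 1 / 0.053352010 = 18.7434.

18.7434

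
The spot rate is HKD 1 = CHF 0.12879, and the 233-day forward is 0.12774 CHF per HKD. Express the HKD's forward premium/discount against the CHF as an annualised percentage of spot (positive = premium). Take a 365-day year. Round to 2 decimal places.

T = 233/365 years.
Period premium: (0.12774 − 0.12879)/0.12879 = -0.0081528.
Annualise by dividing by T: -0.0081528 / (233/365) = -0.012772 → -1.28%.

-1.28%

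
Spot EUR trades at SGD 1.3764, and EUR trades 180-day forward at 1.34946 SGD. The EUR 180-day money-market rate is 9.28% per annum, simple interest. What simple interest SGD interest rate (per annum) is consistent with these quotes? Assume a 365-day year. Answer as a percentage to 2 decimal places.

5.13%

T = 180/365 years.
CIP gives F = S · g_SGD/g_EUR, so g_SGD/g_EUR = 1.34946/1.3764 = 0.9804272.
The EUR side grows by 1 + 0.0928×180/365 = 1.0457644.
So the SGD growth factor = 1.0252959.
r = (1.0252959 − 1)/(180/365) = 0.051294 → 5.13%.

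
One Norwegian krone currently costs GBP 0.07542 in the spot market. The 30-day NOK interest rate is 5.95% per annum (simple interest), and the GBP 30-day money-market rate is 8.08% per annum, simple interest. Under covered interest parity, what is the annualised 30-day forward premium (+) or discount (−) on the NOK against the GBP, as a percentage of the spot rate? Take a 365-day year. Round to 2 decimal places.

T = 30/365 years.
No-arbitrage forward: 0.07542 × 1.0066411 / 1.0048904 = 0.07555140 GBP/NOK.
Annualised premium = (F − S)/S × (1/T) = (0.07555140 − 0.07542)/0.07542 ÷ (30/365) = 2.12%.

+2.12%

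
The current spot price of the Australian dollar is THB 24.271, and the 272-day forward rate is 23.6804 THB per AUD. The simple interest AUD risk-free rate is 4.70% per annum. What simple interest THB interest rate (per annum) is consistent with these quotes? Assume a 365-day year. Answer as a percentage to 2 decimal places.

1.32%

T = 272/365 years.
CIP gives F = S · g_THB/g_AUD, so g_THB/g_AUD = 23.6804/24.271 = 0.9756664.
AUD growth factor: 1 + 0.0470×272/365 = 1.0350247.
Hence g_THB = 1.0098388.
r = (1.0098388 − 1)/(272/365) = 0.013203 → 1.32%.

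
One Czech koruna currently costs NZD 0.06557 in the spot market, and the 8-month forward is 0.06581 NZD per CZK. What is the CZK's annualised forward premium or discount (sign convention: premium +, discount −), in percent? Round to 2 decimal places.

T = 8/12 years.
(F − S)/S = (0.06581 − 0.06557)/0.06557 = 0.0036602.
Per annum: 0.0036602 / (8/12) = 0.005490 = 0.55%.

+0.55%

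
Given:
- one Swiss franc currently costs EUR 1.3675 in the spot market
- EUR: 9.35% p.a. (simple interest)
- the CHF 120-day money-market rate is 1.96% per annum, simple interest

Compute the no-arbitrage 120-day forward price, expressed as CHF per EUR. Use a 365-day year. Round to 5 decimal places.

0.71402

T = 120/365 years.
EUR accumulates by 1 + 0.0935×120/365 = 1.0307397.
Growth of 1 CHF over T: 1 + 0.0196×120/365 = 1.0064438.
CIP: F = S · (grow EUR)/(grow CHF) = 1.3675 × 1.0307397/1.0064438 = 1.400512 EUR per CHF.
Invert for CHF per EUR: 1 / 1.400512 = 0.71402.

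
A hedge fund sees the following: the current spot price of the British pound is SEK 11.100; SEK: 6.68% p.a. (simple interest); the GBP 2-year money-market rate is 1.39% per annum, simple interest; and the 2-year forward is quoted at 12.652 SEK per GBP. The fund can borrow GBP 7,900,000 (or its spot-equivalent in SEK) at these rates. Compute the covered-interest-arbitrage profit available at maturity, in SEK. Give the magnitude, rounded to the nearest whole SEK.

SEK 3,324,048

T = 2 years.
Keep in GBP, deliver into the forward: 7,900,000·1.027800·12.652 = SEK 102,729,432.24.
Swap to SEK now, deposit: 7,900,000·11.100·1.133600 = SEK 99,405,384.00.
The quoted forward overvalues GBP, so borrow SEK, buy GBP at spot, deposit the GBP at 1.39%, and sell the proceeds forward at 12.652.
The gap between the two covered legs is SEK 3,324,048.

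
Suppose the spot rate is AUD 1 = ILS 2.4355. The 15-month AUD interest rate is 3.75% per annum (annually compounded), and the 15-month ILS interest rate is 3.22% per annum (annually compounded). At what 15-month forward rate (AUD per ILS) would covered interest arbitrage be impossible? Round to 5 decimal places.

0.41323

T = 15/12 years.
ILS accumulates by (1 + 0.0322)^(15/12) = 1.0404107.
AUD accumulates by (1 + 0.0375)^(15/12) = 1.0470927.
So F = 2.4355 × 1.0404107 / 1.0470927 = 2.419958 (ILS/AUD).
Invert for AUD per ILS: 1 / 2.419958 = 0.41323.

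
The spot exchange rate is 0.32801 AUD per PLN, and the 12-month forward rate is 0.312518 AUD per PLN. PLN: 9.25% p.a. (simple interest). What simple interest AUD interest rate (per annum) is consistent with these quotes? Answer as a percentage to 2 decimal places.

T = 1 year.
By CIP, F/S equals the AUD-to-PLN growth ratio: 0.312518/0.32801 = 0.9527697.
PLN growth factor: 1 + 0.0925×1 = 1.092500.
Hence g_AUD = 1.0409009.
r = (1.0409009 − 1)/1 = 0.040901 → 4.09%.

4.09%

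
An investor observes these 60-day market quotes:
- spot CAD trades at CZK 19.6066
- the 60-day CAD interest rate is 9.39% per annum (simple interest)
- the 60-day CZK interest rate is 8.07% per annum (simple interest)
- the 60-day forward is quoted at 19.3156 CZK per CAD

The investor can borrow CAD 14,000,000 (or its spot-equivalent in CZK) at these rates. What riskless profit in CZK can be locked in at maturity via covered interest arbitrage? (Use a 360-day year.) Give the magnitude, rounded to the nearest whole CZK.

T = 60/360 years.
Invest the CAD and cover forward: 14,000,000 × 1.015650 × 19.3156 = CZK 274,650,447.96.
Convert at spot and invest in CZK: 14,000,000 × 19.6066 × 1.013450 = CZK 278,184,322.78.
The quoted forward undervalues CAD, so borrow CAD, convert to CZK at spot, deposit the CZK at 8.07%, and buy CAD forward at 19.3156 to cover the loan.
Arbitrage profit = |274,650,447.96 − 278,184,322.78| = CZK 3,533,875.

CZK 3,533,875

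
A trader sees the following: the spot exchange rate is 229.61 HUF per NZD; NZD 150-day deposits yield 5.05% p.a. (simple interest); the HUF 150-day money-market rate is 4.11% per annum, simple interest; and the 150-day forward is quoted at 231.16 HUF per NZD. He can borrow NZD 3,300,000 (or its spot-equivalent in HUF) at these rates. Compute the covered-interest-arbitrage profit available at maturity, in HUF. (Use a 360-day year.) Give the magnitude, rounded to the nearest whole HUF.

T = 150/360 years.
Invest the NZD and cover forward: 3,300,000 × 1.02104166667 × 231.16 = HUF 778,879,172.50.
Convert at spot and invest in HUF: 3,300,000 × 229.61 × 1.017125 = HUF 770,688,835.13.
The quoted forward overvalues NZD, so borrow HUF, buy NZD at spot, deposit the NZD at 5.05%, and sell the proceeds forward at 231.16.
Profit = 778,879,172.50 − 770,688,835.13 = HUF 8,190,337.

HUF 8,190,337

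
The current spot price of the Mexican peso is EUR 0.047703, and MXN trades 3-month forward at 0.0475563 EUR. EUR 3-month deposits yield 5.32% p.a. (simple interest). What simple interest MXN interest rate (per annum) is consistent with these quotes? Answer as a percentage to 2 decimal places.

T = 3/12 years.
F/S = 0.0475563/0.047703 = 0.9969247 = (growth of EUR) / (growth of MXN).
The EUR side grows by 1 + 0.0532×3/12 = 1.013300.
Hence g_MXN = 1.0164258.
r = (1.0164258 − 1)/(3/12) = 0.065703 → 6.57%.

6.57%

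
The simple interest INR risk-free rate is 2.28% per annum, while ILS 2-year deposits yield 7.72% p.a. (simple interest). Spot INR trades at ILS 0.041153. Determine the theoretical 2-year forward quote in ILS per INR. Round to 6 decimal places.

0.045435

T = 2 years.
ILS accumulates by 1 + 0.0772×2 = 1.154400.
INR accumulates by 1 + 0.0228×2 = 1.045600.
CIP: F = S · (grow ILS)/(grow INR) = 0.041153 × 1.154400/1.045600 = 0.04543518 ILS per INR.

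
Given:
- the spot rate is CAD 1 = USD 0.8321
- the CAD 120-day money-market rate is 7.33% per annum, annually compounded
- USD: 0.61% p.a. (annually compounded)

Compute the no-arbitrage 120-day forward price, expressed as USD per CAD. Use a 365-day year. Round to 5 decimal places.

0.81460

T = 120/365 years.
USD accumulates by (1 + 0.0061)^(120/365) = 1.0020014.
CAD accumulates by (1 + 0.0733)^(120/365) = 1.0235289.
So F = 0.8321 × 1.0020014 / 1.0235289 = 0.8145988 (USD/CAD).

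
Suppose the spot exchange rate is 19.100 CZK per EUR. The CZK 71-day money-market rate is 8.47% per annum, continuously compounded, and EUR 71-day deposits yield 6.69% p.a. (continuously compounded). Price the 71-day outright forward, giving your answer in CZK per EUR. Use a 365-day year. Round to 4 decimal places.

19.1662

T = 71/365 years.
Growth of 1 CZK over T: e^(0.0847×71/365) = 1.01661237.
EUR growth factor: e^(0.0669×71/365) = 1.01309847.
So F = 19.1 × 1.01661237 / 1.01309847 = 19.166248 (CZK/EUR).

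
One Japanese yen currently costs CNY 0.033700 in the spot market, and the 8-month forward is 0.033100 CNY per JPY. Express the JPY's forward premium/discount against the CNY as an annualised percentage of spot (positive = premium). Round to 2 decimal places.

-2.67%

T = 8/12 years.
JPY trades forward at -1.78042% vs spot over the period.
Annualise by dividing by T: -0.0178042 / (8/12) = -0.026706 → -2.67%.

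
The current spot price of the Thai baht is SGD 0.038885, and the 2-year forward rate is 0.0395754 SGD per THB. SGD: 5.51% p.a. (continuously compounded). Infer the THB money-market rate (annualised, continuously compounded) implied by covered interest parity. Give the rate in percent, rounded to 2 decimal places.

4.63%

T = 2 years.
F/S = 0.0395754/0.038885 = 1.0177549 = (growth of SGD) / (growth of THB).
SGD growth factor: e^(0.0551×2) = 1.1165013.
So the THB growth factor = 1.0970238.
Take logs: ln 1.0970238 / 2 = 0.046300, so 4.63%.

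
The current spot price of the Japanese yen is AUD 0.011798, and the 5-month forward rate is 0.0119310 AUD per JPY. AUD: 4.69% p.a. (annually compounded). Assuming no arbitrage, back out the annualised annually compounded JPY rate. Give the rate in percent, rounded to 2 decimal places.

T = 5/12 years.
By CIP, F/S equals the AUD-to-JPY growth ratio: 0.011931/0.011798 = 1.0112731.
AUD growth factor: (1 + 0.0469)^(5/12) = 1.0192808.
So the JPY growth factor = 1.0079184.
Annualise: 1.0079184^(12/5) − 1 = 0.019110 = 1.91%.

1.91%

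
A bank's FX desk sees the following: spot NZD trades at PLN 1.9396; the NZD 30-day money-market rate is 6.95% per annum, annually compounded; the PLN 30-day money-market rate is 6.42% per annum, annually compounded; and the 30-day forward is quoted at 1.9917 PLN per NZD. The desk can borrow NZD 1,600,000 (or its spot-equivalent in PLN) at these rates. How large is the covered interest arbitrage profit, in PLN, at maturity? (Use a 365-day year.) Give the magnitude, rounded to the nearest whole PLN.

T = 30/365 years.
Route A — deposit NZD, sell forward: 1,600,000 × 1.005537846 × 1.9917 = PLN 3,204,367.56.
Route B — convert at spot, deposit PLN: 1,600,000 × 1.9396 × 1.005127347 = PLN 3,119,272.00.
The quoted forward overvalues NZD, so borrow PLN, buy NZD at spot, deposit the NZD at 6.95%, and sell the proceeds forward at 1.9917.
Arbitrage profit = |3,204,367.56 − 3,119,272.00| = PLN 85,096.

PLN 85,096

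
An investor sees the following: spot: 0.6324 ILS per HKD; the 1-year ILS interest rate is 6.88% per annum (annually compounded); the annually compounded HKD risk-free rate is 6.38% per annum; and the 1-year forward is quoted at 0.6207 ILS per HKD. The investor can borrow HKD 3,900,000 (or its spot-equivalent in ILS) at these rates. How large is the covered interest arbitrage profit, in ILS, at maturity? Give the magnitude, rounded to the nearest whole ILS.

T = 1 year.
Keep in HKD, deliver into the forward: 3,900,000·1.063800·0.6207 = ILS 2,575,172.57.
Swap to ILS now, deposit: 3,900,000·0.6324·1.068800 = ILS 2,636,045.57.
The quoted forward undervalues HKD, so borrow HKD, convert to ILS at spot, deposit the ILS at 6.88%, and buy HKD forward at 0.6207 to cover the loan.
Profit = 2,636,045.57 − 2,575,172.57 = ILS 60,873.

ILS 60,873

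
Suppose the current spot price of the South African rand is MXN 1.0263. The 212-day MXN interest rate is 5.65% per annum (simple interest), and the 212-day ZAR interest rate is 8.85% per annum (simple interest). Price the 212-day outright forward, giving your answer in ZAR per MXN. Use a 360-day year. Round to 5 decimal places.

0.99214

T = 212/360 years.
Growth of 1 MXN over T: 1 + 0.0565×212/360 = 1.0332722.
ZAR growth factor: 1 + 0.0885×212/360 = 1.0521167.
CIP: F = S · (grow MXN)/(grow ZAR) = 1.0263 × 1.0332722/1.0521167 = 1.007918 MXN per ZAR.
Quoted the other way: 1/1.007918 = 0.99214 ZAR per MXN.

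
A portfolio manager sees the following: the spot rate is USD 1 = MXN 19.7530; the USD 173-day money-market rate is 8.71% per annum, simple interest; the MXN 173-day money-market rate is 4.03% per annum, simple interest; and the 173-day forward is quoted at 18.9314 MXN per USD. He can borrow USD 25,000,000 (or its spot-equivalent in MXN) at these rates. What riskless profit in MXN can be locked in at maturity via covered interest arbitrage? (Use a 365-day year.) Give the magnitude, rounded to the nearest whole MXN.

MXN 10,433,968

T = 173/365 years.
Route A — deposit USD, sell forward: 25,000,000 × 1.0412830137 × 18.9314 = MXN 492,823,631.14.
Route B — convert at spot, deposit MXN: 25,000,000 × 19.7530 × 1.01910109589 = MXN 503,257,598.68.
The quoted forward undervalues USD, so borrow USD, convert to MXN at spot, deposit the MXN at 4.03%, and buy USD forward at 18.9314 to cover the loan.
Arbitrage profit = |492,823,631.14 − 503,257,598.68| = MXN 10,433,968.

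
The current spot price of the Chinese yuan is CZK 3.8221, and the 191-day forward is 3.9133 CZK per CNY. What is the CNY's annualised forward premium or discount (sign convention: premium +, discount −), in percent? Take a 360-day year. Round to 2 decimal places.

+4.50%

T = 191/360 years.
(F − S)/S = (3.9133 − 3.8221)/3.8221 = 0.0238612.
Annualise by dividing by T: 0.0238612 / (191/360) = 0.044974 → 4.50%.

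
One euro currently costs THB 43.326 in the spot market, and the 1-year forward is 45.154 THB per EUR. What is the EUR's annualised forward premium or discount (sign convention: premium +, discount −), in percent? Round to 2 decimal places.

T = 1 year.
(F − S)/S = (45.154 − 43.326)/43.326 = 0.0421918.
Annualise by dividing by T: 0.0421918 / 1 = 0.042192 → 4.22%.

+4.22%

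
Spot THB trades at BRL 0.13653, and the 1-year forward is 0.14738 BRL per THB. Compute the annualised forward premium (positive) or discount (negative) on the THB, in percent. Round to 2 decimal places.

T = 1 year.
(F − S)/S = (0.14738 − 0.13653)/0.13653 = 0.0794697.
Per annum: 0.0794697 / 1 = 0.079470 = 7.95%.

+7.95%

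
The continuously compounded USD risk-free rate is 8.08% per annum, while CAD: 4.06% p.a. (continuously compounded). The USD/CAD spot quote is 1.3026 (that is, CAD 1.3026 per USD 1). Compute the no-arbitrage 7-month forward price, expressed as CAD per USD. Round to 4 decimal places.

1.2724

T = 7/12 years.
CAD accumulates by e^(0.0406×7/12) = 1.023966.
USD accumulates by e^(0.0808×7/12) = 1.0482618.
Forward (CAD per USD) = 1.3026 × 1.023966 / 1.0482618 = 1.272409.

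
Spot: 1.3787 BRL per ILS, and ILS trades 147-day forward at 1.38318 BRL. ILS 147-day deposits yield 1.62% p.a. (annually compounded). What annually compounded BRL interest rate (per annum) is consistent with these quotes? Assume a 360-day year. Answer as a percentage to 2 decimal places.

2.43%

T = 147/360 years.
By CIP, F/S equals the BRL-to-ILS growth ratio: 1.38318/1.3787 = 1.0032494.
ILS growth factor: (1 + 0.0162)^(147/360) = 1.0065836.
That pins the BRL growth at 1.0098544.
r = 1.0098544^(360/147) − 1 = 0.024306 → 2.43%.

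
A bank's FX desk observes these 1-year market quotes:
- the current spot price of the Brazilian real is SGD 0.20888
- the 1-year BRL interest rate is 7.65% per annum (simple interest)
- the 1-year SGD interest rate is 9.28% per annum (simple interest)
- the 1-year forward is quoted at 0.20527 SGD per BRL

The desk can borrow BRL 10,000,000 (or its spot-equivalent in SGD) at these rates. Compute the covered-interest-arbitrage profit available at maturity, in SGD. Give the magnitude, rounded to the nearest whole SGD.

SGD 72,909

T = 1 year.
Route A — deposit BRL, sell forward: 10,000,000 × 1.076500 × 0.20527 = SGD 2,209,731.55.
Route B — convert at spot, deposit SGD: 10,000,000 × 0.20888 × 1.092800 = SGD 2,282,640.64.
The quoted forward undervalues BRL, so borrow BRL, convert to SGD at spot, deposit the SGD at 9.28%, and buy BRL forward at 0.20527 to cover the loan.
Arbitrage profit = |2,209,731.55 − 2,282,640.64| = SGD 72,909.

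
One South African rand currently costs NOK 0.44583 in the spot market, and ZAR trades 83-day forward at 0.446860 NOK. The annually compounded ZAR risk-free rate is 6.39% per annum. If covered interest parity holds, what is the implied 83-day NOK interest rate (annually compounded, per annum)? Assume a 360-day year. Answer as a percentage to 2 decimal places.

T = 83/360 years.
CIP gives F = S · g_NOK/g_ZAR, so g_NOK/g_ZAR = 0.44686/0.44583 = 1.0023103.
The ZAR side grows by (1 + 0.0639)^(83/360) = 1.0143834.
That pins the NOK growth at 1.0167269.
r = 1.0167269^(360/83) − 1 = 0.074602 → 7.46%.

7.46%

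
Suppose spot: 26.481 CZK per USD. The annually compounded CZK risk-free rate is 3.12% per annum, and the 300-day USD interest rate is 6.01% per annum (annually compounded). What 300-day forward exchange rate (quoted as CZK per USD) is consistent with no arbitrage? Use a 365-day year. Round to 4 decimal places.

T = 300/365 years.
CZK accumulates by (1 + 0.0312)^(300/365) = 1.02557345.
Growth of 1 USD over T: (1 + 0.0601)^(300/365) = 1.04913896.
CIP: F = S · (grow CZK)/(grow USD) = 26.481 × 1.02557345/1.04913896 = 25.886190 CZK per USD.

25.8862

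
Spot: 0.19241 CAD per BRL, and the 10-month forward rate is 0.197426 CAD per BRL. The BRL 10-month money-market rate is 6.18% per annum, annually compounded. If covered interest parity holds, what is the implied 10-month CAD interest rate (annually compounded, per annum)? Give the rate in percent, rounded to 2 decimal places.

9.51%

T = 10/12 years.
By CIP, F/S equals the CAD-to-BRL growth ratio: 0.197426/0.19241 = 1.0260693.
BRL growth factor: (1 + 0.0618)^(10/12) = 1.0512409.
So the CAD growth factor = 1.078646.
r = 1.078646^(12/10) − 1 = 0.095102 → 9.51%.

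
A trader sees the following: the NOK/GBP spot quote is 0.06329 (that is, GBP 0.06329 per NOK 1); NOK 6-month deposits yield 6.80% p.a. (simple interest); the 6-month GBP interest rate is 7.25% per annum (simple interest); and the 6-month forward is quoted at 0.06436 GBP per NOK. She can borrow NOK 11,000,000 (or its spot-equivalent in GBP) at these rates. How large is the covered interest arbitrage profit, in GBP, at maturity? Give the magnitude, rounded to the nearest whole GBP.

T = 6/12 years.
Keep in NOK, deliver into the forward: 11,000,000·1.034000·0.06436 = GBP 732,030.64.
Swap to GBP now, deposit: 11,000,000·0.06329·1.036250 = GBP 721,426.89.
The quoted forward overvalues NOK, so borrow GBP, buy NOK at spot, deposit the NOK at 6.80%, and sell the proceeds forward at 0.06436.
Arbitrage profit = |732,030.64 − 721,426.89| = GBP 10,604.

GBP 10,604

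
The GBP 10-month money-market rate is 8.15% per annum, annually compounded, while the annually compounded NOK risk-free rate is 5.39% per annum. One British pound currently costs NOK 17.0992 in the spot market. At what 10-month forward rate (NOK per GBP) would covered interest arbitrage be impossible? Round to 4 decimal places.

T = 10/12 years.
NOK accumulates by (1 + 0.0539)^(10/12) = 1.04471903.
GBP accumulates by (1 + 0.0815)^(10/12) = 1.06746941.
So F = 17.0992 × 1.04471903 / 1.06746941 = 16.734774 (NOK/GBP).

16.7348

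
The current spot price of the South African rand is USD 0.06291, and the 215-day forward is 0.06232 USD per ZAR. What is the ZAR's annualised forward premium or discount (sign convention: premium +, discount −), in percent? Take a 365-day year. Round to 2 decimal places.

-1.59%

T = 215/365 years.
(F − S)/S = (0.06232 − 0.06291)/0.06291 = -0.0093785.
Annualise by dividing by T: -0.0093785 / (215/365) = -0.015922 → -1.59%.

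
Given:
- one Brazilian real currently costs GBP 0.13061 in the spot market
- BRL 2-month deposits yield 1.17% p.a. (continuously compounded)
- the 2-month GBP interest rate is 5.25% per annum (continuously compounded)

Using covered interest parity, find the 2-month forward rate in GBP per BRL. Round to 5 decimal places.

T = 2/12 years.
GBP growth factor: e^(0.0525×2/12) = 1.0087884.
BRL growth factor: e^(0.0117×2/12) = 1.0019519.
CIP: F = S · (grow GBP)/(grow BRL) = 0.13061 × 1.0087884/1.0019519 = 0.1315012 GBP per BRL.

0.13150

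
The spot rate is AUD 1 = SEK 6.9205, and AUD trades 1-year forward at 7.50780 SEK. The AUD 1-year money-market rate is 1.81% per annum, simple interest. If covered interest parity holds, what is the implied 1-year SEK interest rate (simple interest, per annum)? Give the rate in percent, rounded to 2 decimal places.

T = 1 year.
CIP gives F = S · g_SEK/g_AUD, so g_SEK/g_AUD = 7.5078/6.9205 = 1.0848638.
AUD growth factor: 1 + 0.0181×1 = 1.018100.
So the SEK growth factor = 1.1044998.
r = (1.1044998 − 1)/1 = 0.104500 → 10.45%.

10.45%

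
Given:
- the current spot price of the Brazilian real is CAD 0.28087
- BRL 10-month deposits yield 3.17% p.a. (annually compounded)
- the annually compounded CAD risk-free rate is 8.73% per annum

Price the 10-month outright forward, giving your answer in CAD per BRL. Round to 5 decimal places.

0.29343

T = 10/12 years.
Growth of 1 CAD over T: (1 + 0.0873)^(10/12) = 1.0722379.
BRL growth factor: (1 + 0.0317)^(10/12) = 1.0263477.
Forward (CAD per BRL) = 0.28087 × 1.0722379 / 1.0263477 = 0.2934283.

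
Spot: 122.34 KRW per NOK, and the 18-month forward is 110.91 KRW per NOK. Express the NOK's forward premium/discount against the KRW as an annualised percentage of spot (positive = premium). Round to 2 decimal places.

T = 18/12 years.
NOK trades forward at -9.34282% vs spot over the period.
Per annum: -0.0934282 / (18/12) = -0.062285 = -6.23%.

-6.23%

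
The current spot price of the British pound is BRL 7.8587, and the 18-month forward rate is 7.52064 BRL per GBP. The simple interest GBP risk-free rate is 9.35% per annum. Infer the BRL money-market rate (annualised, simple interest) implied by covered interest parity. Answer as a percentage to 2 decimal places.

6.08%

T = 18/12 years.
F/S = 7.52064/7.8587 = 0.9569827 = (growth of BRL) / (growth of GBP).
GBP growth factor: 1 + 0.0935×18/12 = 1.140250.
Hence g_BRL = 1.0911995.
(1.0911995 − 1)/T = 0.060800, i.e. 6.08%.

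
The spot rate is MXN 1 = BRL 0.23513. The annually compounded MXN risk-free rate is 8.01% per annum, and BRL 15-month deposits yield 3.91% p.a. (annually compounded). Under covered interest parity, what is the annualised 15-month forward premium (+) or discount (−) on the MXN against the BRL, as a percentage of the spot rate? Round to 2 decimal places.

-3.78%

T = 15/12 years.
CIP forward (BRL per MXN) = 0.23513 × 1.0491116/1.1011081 = 0.22402670.
Annualised premium = (F − S)/S × (1/T) = (0.22402670 − 0.23513)/0.23513 ÷ (15/12) = -3.78%.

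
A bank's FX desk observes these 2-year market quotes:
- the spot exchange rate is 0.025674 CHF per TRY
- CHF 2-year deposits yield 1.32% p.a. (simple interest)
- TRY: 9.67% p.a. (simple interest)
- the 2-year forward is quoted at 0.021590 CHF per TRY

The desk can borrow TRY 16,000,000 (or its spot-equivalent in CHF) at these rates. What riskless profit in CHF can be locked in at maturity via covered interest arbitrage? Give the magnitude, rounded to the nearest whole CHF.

CHF 9,381

T = 2 years.
Invest the TRY and cover forward: 16,000,000 × 1.193400 × 0.021590 = CHF 412,248.10.
Convert at spot and invest in CHF: 16,000,000 × 0.025674 × 1.026400 = CHF 421,628.70.
The quoted forward undervalues TRY, so borrow TRY, convert to CHF at spot, deposit the CHF at 1.32%, and buy TRY forward at 0.021590 to cover the loan.
Profit = 421,628.70 − 412,248.10 = CHF 9,381.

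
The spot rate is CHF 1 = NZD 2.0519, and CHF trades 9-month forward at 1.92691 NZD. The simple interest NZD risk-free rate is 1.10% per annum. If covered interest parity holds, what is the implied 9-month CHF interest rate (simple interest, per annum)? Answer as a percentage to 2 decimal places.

9.82%

T = 9/12 years.
F/S = 1.92691/2.0519 = 0.9390857 = (growth of NZD) / (growth of CHF).
The NZD side grows by 1 + 0.0110×9/12 = 1.008250.
Hence g_CHF = 1.0736507.
(1.0736507 − 1)/T = 0.098201, i.e. 9.82%.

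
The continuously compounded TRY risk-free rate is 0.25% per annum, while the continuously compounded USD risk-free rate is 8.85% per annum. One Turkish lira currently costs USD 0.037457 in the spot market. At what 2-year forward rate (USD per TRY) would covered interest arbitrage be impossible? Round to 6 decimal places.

T = 2 years.
Growth of 1 USD over T: e^(0.0885×2) = 1.1936311.
Growth of 1 TRY over T: e^(0.0025×2) = 1.0050125.
CIP: F = S · (grow USD)/(grow TRY) = 0.037457 × 1.1936311/1.0050125 = 0.04448685 USD per TRY.

0.044487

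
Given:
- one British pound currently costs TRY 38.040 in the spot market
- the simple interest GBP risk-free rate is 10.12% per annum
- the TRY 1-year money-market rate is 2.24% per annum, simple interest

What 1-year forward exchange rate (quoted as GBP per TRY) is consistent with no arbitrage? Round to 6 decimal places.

0.028314

T = 1 year.
Growth of 1 TRY over T: 1 + 0.0224×1 = 1.022400.
Growth of 1 GBP over T: 1 + 0.1012×1 = 1.101200.
Forward (TRY per GBP) = 38.04 × 1.022400 / 1.101200 = 35.31792.
Invert for GBP per TRY: 1 / 35.31792 = 0.028314.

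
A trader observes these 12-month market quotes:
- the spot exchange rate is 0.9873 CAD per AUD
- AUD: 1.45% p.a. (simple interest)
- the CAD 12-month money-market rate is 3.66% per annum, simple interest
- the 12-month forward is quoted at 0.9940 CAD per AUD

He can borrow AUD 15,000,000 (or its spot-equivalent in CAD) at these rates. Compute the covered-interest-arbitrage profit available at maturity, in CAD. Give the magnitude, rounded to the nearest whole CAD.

CAD 225,333

T = 1 year.
Route A — deposit AUD, sell forward: 15,000,000 × 1.014500 × 0.9940 = CAD 15,126,195.00.
Route B — convert at spot, deposit CAD: 15,000,000 × 0.9873 × 1.036600 = CAD 15,351,527.70.
The quoted forward undervalues AUD, so borrow AUD, convert to CAD at spot, deposit the CAD at 3.66%, and buy AUD forward at 0.9940 to cover the loan.
Profit = 15,351,527.70 − 15,126,195.00 = CAD 225,333.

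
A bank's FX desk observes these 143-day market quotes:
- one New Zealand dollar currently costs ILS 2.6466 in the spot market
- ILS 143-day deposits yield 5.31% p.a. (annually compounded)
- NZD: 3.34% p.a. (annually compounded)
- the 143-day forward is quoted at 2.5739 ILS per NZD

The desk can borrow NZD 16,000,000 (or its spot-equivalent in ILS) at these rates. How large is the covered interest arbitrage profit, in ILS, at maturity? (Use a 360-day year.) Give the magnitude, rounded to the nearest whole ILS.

ILS 1,501,500

T = 143/360 years.
Invest the NZD and cover forward: 16,000,000 × 1.0131360018 × 2.5739 = ILS 41,723,372.08.
Convert at spot and invest in ILS: 16,000,000 × 2.6466 × 1.0207641985 = ILS 43,224,872.44.
The quoted forward undervalues NZD, so borrow NZD, convert to ILS at spot, deposit the ILS at 5.31%, and buy NZD forward at 2.5739 to cover the loan.
The gap between the two covered legs is ILS 1,501,500.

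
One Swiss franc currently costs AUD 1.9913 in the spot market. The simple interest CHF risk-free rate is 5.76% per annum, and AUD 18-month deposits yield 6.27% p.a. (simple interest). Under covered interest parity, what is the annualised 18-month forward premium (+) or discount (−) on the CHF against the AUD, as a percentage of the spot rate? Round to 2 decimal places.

+0.47%

T = 18/12 years.
No-arbitrage forward: 1.9913 × 1.094050 / 1.086400 = 2.0053219 AUD/CHF.
Annualised premium = (F − S)/S × (1/T) = (2.0053219 − 1.9913)/1.9913 ÷ (18/12) = 0.47%.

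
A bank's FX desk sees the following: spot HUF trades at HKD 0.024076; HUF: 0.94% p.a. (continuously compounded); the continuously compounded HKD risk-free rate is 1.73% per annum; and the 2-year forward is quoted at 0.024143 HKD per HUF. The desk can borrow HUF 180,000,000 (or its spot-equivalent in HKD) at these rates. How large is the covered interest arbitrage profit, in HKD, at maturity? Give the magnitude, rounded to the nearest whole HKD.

HKD 58,037

T = 2 years.
Route A — deposit HUF, sell forward: 180,000,000 × 1.018977833 × 0.024143 = HKD 4,428,212.73.
Route B — convert at spot, deposit HKD: 180,000,000 × 0.024076 × 1.035205544 = HKD 4,486,249.56.
The quoted forward undervalues HUF, so borrow HUF, convert to HKD at spot, deposit the HKD at 1.73%, and buy HUF forward at 0.024143 to cover the loan.
Profit = 4,486,249.56 − 4,428,212.73 = HKD 58,037.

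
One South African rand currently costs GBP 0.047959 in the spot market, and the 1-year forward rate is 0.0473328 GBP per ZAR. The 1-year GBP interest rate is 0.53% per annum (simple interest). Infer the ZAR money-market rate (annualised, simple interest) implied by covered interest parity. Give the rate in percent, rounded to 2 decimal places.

1.86%

T = 1 year.
CIP gives F = S · g_GBP/g_ZAR, so g_GBP/g_ZAR = 0.0473328/0.047959 = 0.9869430.
GBP growth factor: 1 + 0.0053×1 = 1.005300.
So the ZAR growth factor = 1.0185999.
(1.0185999 − 1)/T = 0.018600, i.e. 1.86%.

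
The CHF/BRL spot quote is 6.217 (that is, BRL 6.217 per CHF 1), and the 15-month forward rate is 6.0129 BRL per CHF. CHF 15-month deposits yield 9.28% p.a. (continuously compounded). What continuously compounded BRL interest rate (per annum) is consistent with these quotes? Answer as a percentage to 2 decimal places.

6.61%

T = 15/12 years.
By CIP, F/S equals the BRL-to-CHF growth ratio: 6.0129/6.217 = 0.9671707.
CHF growth factor: e^(0.0928×15/12) = 1.1229959.
So the BRL growth factor = 1.0861287.
Take logs: ln 1.0861287 / (15/12) = 0.066096, so 6.61%.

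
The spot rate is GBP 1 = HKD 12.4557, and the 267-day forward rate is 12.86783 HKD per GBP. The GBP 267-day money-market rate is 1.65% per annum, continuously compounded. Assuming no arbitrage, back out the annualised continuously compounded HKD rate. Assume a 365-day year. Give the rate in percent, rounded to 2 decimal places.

6.10%

T = 267/365 years.
CIP gives F = S · g_HKD/g_GBP, so g_HKD/g_GBP = 12.86783/12.4557 = 1.0330877.
The GBP side grows by e^(0.0165×267/365) = 1.012143.
That pins the HKD growth at 1.0456325.
Take logs: ln 1.0456325 / (267/365) = 0.061000, so 6.10%.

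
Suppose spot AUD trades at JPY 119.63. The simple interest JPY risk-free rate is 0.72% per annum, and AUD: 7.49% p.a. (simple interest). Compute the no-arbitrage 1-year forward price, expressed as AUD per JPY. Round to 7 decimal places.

0.0089210

T = 1 year.
Growth of 1 JPY over T: 1 + 0.0072×1 = 1.007200.
AUD accumulates by 1 + 0.0749×1 = 1.074900.
So F = 119.63 × 1.007200 / 1.074900 = 112.0954 (JPY/AUD).
Invert for AUD per JPY: 1 / 112.0954 = 0.0089210.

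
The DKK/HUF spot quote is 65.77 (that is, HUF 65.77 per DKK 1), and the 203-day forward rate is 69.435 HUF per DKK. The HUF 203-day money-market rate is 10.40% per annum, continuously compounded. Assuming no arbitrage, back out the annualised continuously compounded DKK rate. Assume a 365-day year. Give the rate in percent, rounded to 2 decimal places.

0.65%

T = 203/365 years.
By CIP, F/S equals the HUF-to-DKK growth ratio: 69.435/65.77 = 1.0557245.
HUF growth factor: e^(0.1040×203/365) = 1.0595466.
So the DKK growth factor = 1.0036204.
r = ln(1.0036204)/(203/365) = 0.006498 → 0.65%.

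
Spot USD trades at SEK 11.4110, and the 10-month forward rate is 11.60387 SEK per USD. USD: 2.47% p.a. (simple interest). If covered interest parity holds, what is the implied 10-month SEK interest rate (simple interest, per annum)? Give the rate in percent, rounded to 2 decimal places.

4.54%

T = 10/12 years.
By CIP, F/S equals the SEK-to-USD growth ratio: 11.60387/11.411 = 1.0169021.
The USD side grows by 1 + 0.0247×10/12 = 1.0205833.
So the SEK growth factor = 1.0378333.
r = (1.0378333 − 1)/(10/12) = 0.045400 → 4.54%.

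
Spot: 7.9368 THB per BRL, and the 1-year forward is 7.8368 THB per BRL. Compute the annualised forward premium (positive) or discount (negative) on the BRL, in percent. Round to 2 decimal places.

T = 1 year.
BRL trades forward at -1.25995% vs spot over the period.
Per annum: -0.0125995 / 1 = -0.012599 = -1.26%.

-1.26%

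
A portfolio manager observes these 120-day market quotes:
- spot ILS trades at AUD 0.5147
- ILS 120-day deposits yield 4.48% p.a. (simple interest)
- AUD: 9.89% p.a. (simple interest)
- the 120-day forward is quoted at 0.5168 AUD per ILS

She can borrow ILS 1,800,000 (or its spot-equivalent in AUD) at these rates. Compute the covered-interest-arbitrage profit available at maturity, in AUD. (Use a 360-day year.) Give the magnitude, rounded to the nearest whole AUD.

T = 120/360 years.
Keep in ILS, deliver into the forward: 1,800,000·1.01493333·0.5168 = AUD 944,131.58.
Swap to AUD now, deposit: 1,800,000·0.5147·1.03296667 = AUD 957,002.30.
The quoted forward undervalues ILS, so borrow ILS, convert to AUD at spot, deposit the AUD at 9.89%, and buy ILS forward at 0.5168 to cover the loan.
The gap between the two covered legs is AUD 12,871.

AUD 12,871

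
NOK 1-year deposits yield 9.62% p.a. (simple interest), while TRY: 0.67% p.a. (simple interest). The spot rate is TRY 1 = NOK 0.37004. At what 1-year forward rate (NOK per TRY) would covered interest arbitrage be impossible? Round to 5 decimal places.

0.40294

T = 1 year.
NOK growth factor: 1 + 0.0962×1 = 1.096200.
TRY growth factor: 1 + 0.0067×1 = 1.006700.
So F = 0.37004 × 1.096200 / 1.006700 = 0.4029382 (NOK/TRY).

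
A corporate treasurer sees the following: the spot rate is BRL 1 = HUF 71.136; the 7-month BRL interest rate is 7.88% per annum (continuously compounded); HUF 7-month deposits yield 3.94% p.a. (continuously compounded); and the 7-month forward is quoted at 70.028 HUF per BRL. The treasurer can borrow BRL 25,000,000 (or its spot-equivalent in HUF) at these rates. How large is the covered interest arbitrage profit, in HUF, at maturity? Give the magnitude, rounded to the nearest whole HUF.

HUF 13,305,184

T = 7/12 years.
Invest the BRL and cover forward: 25,000,000 × 1.047039509058 × 70.028 = HUF 1,833,052,068.51.
Convert at spot and invest in HUF: 25,000,000 × 71.136 × 1.023249485247 = HUF 1,819,746,884.56.
The quoted forward overvalues BRL, so borrow HUF, buy BRL at spot, deposit the BRL at 7.88%, and sell the proceeds forward at 70.028.
Profit = 1,833,052,068.51 − 1,819,746,884.56 = HUF 13,305,184.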